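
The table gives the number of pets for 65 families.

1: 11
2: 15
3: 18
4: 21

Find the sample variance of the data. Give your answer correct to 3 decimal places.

Values: 1, 2, 3, 4
n = 65, Σfx = 179, mean = 2.7538
Σfx² = 569
Σf(x − x̄)² = Σfx² − (Σfx)²/n = 569 − 179²/65 = 76.0615
Sample variance = 76.0615 / 64 = 1.1885

1.188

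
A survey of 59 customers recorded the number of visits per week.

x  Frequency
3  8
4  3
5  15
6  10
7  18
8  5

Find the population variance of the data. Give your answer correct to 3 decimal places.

Values: 3, 4, 5, 6, 7, 8
n = 59, Σfx = 337, mean = 5.7119
Σfx² = 2057
Σf(x − x̄)² = Σfx² − (Σfx)²/n = 2057 − 337²/59 = 132.1017
Population variance = 132.1017 / 59 = 2.2390

2.239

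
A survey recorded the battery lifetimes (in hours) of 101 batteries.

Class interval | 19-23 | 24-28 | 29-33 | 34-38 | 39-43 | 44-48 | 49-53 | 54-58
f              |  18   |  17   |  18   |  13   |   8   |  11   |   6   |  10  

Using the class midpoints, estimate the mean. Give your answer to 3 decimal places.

Midpoints: 21, 26, 31, 36, 41, 46, 51, 56
Σfm = 18×21 + 17×26 + 18×31 + 13×36 + 8×41 + 11×46 + 6×51 + 10×56 = 3546
n = Σf = 101
Mean = 3546 / 101 = 35.1089

35.109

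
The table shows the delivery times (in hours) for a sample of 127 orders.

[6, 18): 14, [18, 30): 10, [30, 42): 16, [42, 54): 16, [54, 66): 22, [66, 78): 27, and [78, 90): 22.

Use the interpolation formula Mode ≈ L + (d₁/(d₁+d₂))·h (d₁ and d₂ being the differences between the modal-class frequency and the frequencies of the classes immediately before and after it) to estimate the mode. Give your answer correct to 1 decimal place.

Modal class: [66, 78) (highest frequency 27).
d₁ = 27 − 22 = 5, d₂ = 27 − 22 = 5
Mode ≈ 66 + (5/(5+5)) × 12 = 66 + 6.0000 = 72.0000

72.0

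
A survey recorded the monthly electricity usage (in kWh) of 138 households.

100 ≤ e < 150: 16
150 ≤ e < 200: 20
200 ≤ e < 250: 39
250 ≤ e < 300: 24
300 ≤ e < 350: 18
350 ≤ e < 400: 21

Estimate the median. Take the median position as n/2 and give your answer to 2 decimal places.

Cumulative frequencies: 16, 36, 75, 99, 117, 138
n = 138; position = n/2 = 69.
This falls in the class 200 ≤ e < 250: L = 200, F = 36, f = 39, h = 50.
Median ≈ 200 + ((69 − 36) / 39) × 50 = 242.3077

242.31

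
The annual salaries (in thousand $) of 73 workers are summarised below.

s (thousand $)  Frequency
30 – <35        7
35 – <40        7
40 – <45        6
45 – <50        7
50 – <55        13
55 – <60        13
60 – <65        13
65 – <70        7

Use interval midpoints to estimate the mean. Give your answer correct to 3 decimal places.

Midpoints: 32.5, 37.5, 42.5, 47.5, 52.5, 57.5, 62.5, 67.5
Σfm = 7×32.5 + 7×37.5 + 6×42.5 + 7×47.5 + 13×52.5 + 13×57.5 + 13×62.5 + 7×67.5 = 3792.5
n = Σf = 73
Mean = 3792.5 / 73 = 51.9521

51.952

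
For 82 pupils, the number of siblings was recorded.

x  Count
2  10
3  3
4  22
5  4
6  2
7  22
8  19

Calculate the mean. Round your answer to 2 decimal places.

5.55

Values: 2, 3, 4, 5, 6, 7, 8
Σfx = 10×2 + 3×3 + 22×4 + 4×5 + 2×6 + 22×7 + 19×8 = 455
n = Σf = 82
Mean = 455 / 82 = 5.5488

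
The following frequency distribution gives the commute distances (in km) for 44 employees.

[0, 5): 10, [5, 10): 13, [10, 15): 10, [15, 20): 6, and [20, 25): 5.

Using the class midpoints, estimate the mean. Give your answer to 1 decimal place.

Midpoints: 2.5, 7.5, 12.5, 17.5, 22.5
Σfm = 10×2.5 + 13×7.5 + 10×12.5 + 6×17.5 + 5×22.5 = 465
n = Σf = 44
Mean = 465 / 44 = 10.5682

10.6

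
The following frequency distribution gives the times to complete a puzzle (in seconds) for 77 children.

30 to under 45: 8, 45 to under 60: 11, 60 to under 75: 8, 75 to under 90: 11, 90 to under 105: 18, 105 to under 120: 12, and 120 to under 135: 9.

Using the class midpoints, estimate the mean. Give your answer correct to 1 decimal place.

85.4

Midpoints: 37.5, 52.5, 67.5, 82.5, 97.5, 112.5, 127.5
Σfm = 8×37.5 + 11×52.5 + 8×67.5 + 11×82.5 + 18×97.5 + 12×112.5 + 9×127.5 = 6577.5
n = Σf = 77
Mean = 6577.5 / 77 = 85.4221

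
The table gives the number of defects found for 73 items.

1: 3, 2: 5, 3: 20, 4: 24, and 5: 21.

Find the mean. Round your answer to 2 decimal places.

3.75

Values: 1, 2, 3, 4, 5
Σfx = 3×1 + 5×2 + 20×3 + 24×4 + 21×5 = 274
n = Σf = 73
Mean = 274 / 73 = 3.7534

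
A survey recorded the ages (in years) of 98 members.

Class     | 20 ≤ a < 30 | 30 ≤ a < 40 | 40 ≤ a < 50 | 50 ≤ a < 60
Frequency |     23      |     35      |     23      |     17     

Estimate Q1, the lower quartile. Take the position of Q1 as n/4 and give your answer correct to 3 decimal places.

30.429

Cumulative frequencies: 23, 58, 81, 98
n = 98; position = n/4 = 24.5.
This falls in the class 30 ≤ a < 40: L = 30, F = 23, f = 35, h = 10.
Lower quartile ≈ 30 + ((24.5 − 23) / 35) × 10 = 30.4286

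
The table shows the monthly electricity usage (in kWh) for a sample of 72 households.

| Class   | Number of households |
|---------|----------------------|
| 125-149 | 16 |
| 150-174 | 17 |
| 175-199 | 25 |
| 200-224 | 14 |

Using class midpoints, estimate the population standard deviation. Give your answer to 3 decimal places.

26.019

Midpoints: 137, 162, 187, 212
n = 72, Σfm = 12589, mean = 174.8472
Σfm² = 2249893
Σf(m − x̄)² = Σfm² − (Σfm)²/n = 2249893 − 12589²/72 = 48741.3194
Population variance = 48741.3194 / 72 = 676.9628
Standard deviation = √676.9628 = 26.0185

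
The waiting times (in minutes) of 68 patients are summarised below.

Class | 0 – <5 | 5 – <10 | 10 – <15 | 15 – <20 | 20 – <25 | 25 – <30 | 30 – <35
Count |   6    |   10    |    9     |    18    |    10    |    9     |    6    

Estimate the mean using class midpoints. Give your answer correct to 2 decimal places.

17.43

Midpoints: 2.5, 7.5, 12.5, 17.5, 22.5, 27.5, 32.5
Σfm = 6×2.5 + 10×7.5 + 9×12.5 + 18×17.5 + 10×22.5 + 9×27.5 + 6×32.5 = 1185
n = Σf = 68
Mean = 1185 / 68 = 17.4265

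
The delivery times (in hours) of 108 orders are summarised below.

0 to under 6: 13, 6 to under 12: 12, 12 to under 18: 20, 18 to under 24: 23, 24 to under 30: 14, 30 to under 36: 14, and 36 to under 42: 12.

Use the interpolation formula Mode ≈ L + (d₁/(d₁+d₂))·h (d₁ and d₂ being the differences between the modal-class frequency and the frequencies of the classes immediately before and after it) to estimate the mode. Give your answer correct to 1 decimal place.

19.5

Modal class: 18 to under 24 (highest frequency 23).
d₁ = 23 − 20 = 3, d₂ = 23 − 14 = 9
Mode ≈ 18 + (3/(3+9)) × 6 = 18 + 1.5000 = 19.5000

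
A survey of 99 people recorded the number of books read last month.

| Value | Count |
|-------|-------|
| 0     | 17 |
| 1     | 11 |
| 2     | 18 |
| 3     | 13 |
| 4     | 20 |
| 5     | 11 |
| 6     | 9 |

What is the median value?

Cumulative frequencies: 17, 28, 46, 59, 79, 90, 99
n = 99, so the median is the value in position (n+1)/2 = 50.
Position 50 falls at value 3.

3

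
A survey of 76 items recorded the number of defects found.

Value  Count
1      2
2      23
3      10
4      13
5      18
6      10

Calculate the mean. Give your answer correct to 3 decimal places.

Values: 1, 2, 3, 4, 5, 6
Σfx = 2×1 + 23×2 + 10×3 + 13×4 + 18×5 + 10×6 = 280
n = Σf = 76
Mean = 280 / 76 = 3.6842

3.684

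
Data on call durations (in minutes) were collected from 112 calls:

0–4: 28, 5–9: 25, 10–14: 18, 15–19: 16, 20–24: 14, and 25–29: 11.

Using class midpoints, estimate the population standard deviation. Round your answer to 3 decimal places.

8.290

Midpoints: 2, 7, 12, 17, 22, 27
n = 112, Σfm = 1324, mean = 11.8214
Σfm² = 23348
Σf(m − x̄)² = Σfm² − (Σfm)²/n = 23348 − 1324²/112 = 7696.4286
Population variance = 7696.4286 / 112 = 68.7181
Standard deviation = √68.7181 = 8.2896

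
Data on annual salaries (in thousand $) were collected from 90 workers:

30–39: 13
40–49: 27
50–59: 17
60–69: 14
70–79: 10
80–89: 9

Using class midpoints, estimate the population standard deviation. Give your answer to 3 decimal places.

15.394

Midpoints: 34.5, 44.5, 54.5, 64.5, 74.5, 84.5
n = 90, Σfm = 4985, mean = 55.3889
Σfm² = 297442.5
Σf(m − x̄)² = Σfm² − (Σfm)²/n = 297442.5 − 4985²/90 = 21328.8889
Population variance = 21328.8889 / 90 = 236.9877
Standard deviation = √236.9877 = 15.3944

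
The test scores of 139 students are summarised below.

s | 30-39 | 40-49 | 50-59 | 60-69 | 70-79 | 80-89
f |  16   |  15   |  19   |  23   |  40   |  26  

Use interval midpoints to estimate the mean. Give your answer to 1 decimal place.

64.1

Midpoints: 34.5, 44.5, 54.5, 64.5, 74.5, 84.5
Σfm = 16×34.5 + 15×44.5 + 19×54.5 + 23×64.5 + 40×74.5 + 26×84.5 = 8915.5
n = Σf = 139
Mean = 8915.5 / 139 = 64.1403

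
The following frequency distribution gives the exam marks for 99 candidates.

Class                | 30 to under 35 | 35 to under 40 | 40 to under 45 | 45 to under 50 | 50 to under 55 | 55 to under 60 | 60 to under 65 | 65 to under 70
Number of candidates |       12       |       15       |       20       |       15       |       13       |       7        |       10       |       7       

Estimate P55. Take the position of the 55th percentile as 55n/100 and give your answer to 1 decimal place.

Cumulative frequencies: 12, 27, 47, 62, 75, 82, 92, 99
n = 99; position = 55n/100 = 54.45.
This falls in the class 45 to under 50: L = 45, F = 47, f = 15, h = 5.
55th percentile ≈ 45 + ((54.45 − 47) / 15) × 5 = 47.4833

47.5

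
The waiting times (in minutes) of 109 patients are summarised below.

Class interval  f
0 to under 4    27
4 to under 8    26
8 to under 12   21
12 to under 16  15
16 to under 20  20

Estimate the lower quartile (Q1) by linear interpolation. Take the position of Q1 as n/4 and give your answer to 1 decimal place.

4.0

Cumulative frequencies: 27, 53, 74, 89, 109
n = 109; position = n/4 = 27.25.
This falls in the class 4 to under 8: L = 4, F = 27, f = 26, h = 4.
Lower quartile ≈ 4 + ((27.25 − 27) / 26) × 4 = 4.0385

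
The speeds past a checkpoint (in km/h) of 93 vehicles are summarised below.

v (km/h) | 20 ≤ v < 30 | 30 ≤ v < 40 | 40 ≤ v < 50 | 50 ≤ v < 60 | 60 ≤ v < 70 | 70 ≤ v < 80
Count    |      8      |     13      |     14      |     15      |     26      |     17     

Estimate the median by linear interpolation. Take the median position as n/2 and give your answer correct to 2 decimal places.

57.67

Cumulative frequencies: 8, 21, 35, 50, 76, 93
n = 93; position = n/2 = 46.5.
This falls in the class 50 ≤ v < 60: L = 50, F = 35, f = 15, h = 10.
Median ≈ 50 + ((46.5 − 35) / 15) × 10 = 57.6667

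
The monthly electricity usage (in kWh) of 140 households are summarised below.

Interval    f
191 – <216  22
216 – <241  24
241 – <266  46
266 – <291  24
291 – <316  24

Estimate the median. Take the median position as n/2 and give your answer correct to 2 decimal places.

254.04

Cumulative frequencies: 22, 46, 92, 116, 140
n = 140; position = n/2 = 70.
This falls in the class 241 – <266: L = 241, F = 46, f = 46, h = 25.
Median ≈ 241 + ((70 − 46) / 46) × 25 = 254.0435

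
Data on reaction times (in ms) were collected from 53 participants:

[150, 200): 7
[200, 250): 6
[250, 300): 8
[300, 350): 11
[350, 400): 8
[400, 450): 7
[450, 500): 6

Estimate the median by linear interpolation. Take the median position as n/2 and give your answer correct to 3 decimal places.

Cumulative frequencies: 7, 13, 21, 32, 40, 47, 53
n = 53; position = n/2 = 26.5.
This falls in the class [300, 350): L = 300, F = 21, f = 11, h = 50.
Median ≈ 300 + ((26.5 − 21) / 11) × 50 = 325.0000

325.000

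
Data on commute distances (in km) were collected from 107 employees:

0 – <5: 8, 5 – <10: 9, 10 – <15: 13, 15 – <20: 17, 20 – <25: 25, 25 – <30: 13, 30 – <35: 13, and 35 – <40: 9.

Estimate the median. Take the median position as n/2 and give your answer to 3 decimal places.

21.300

Cumulative frequencies: 8, 17, 30, 47, 72, 85, 98, 107
n = 107; position = n/2 = 53.5.
This falls in the class 20 – <25: L = 20, F = 47, f = 25, h = 5.
Median ≈ 20 + ((53.5 − 47) / 25) × 5 = 21.3000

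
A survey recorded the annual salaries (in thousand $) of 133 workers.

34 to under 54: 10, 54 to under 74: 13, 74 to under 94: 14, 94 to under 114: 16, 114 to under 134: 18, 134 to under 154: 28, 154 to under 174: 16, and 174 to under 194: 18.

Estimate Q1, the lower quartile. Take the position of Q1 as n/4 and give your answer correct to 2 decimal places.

88.64

Cumulative frequencies: 10, 23, 37, 53, 71, 99, 115, 133
n = 133; position = n/4 = 33.25.
This falls in the class 74 to under 94: L = 74, F = 23, f = 14, h = 20.
Lower quartile ≈ 74 + ((33.25 − 23) / 14) × 20 = 88.6429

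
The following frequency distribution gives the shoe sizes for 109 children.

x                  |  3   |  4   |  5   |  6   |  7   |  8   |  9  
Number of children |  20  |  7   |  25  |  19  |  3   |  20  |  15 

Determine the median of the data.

6

Cumulative frequencies: 20, 27, 52, 71, 74, 94, 109
n = 109, so the median is the value in position (n+1)/2 = 55.
Position 55 falls at value 6.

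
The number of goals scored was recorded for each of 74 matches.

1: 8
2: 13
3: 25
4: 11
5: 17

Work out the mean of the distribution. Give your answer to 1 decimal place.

Values: 1, 2, 3, 4, 5
Σfx = 8×1 + 13×2 + 25×3 + 11×4 + 17×5 = 238
n = Σf = 74
Mean = 238 / 74 = 3.2162

3.2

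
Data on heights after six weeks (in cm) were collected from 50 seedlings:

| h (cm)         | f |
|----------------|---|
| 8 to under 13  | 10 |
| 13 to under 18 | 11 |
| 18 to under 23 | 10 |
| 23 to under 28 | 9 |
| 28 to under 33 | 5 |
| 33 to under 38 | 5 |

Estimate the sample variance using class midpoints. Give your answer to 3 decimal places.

Midpoints: 10.5, 15.5, 20.5, 25.5, 30.5, 35.5
n = 50, Σfm = 1040, mean = 20.8000
Σfm² = 24752.5
Σf(m − x̄)² = Σfm² − (Σfm)²/n = 24752.5 − 1040²/50 = 3120.5000
Sample variance = 3120.5000 / 49 = 63.6837

63.684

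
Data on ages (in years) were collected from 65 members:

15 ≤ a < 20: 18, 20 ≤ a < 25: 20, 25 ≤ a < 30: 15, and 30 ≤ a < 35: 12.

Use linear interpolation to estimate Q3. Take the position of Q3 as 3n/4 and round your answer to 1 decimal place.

28.6

Cumulative frequencies: 18, 38, 53, 65
n = 65; position = 3n/4 = 48.75.
This falls in the class 25 ≤ a < 30: L = 25, F = 38, f = 15, h = 5.
Upper quartile ≈ 25 + ((48.75 − 38) / 15) × 5 = 28.5833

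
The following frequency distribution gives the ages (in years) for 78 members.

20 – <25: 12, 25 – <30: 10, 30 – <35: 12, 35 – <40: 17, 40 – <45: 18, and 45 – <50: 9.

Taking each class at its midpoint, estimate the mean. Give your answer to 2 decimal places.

35.45

Midpoints: 22.5, 27.5, 32.5, 37.5, 42.5, 47.5
Σfm = 12×22.5 + 10×27.5 + 12×32.5 + 17×37.5 + 18×42.5 + 9×47.5 = 2765
n = Σf = 78
Mean = 2765 / 78 = 35.4487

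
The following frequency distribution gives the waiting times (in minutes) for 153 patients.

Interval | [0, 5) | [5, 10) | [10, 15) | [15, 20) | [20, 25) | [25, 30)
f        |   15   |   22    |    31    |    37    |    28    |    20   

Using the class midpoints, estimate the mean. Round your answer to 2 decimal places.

15.80

Midpoints: 2.5, 7.5, 12.5, 17.5, 22.5, 27.5
Σfm = 15×2.5 + 22×7.5 + 31×12.5 + 37×17.5 + 28×22.5 + 20×27.5 = 2417.5
n = Σf = 153
Mean = 2417.5 / 153 = 15.8007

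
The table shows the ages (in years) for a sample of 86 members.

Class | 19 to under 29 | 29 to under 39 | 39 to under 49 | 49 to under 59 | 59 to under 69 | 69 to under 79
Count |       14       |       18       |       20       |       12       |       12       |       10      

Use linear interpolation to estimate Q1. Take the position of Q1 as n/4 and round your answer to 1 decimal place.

Cumulative frequencies: 14, 32, 52, 64, 76, 86
n = 86; position = n/4 = 21.5.
This falls in the class 29 to under 39: L = 29, F = 14, f = 18, h = 10.
Lower quartile ≈ 29 + ((21.5 − 14) / 18) × 10 = 33.1667

33.2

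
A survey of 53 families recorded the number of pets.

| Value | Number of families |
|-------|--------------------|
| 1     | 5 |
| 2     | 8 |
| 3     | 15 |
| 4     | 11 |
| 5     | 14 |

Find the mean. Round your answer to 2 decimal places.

3.40

Values: 1, 2, 3, 4, 5
Σfx = 5×1 + 8×2 + 15×3 + 11×4 + 14×5 = 180
n = Σf = 53
Mean = 180 / 53 = 3.3962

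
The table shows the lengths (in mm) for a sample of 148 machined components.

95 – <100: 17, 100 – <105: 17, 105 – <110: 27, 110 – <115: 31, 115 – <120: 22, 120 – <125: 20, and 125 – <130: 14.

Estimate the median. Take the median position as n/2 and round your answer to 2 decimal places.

112.10

Cumulative frequencies: 17, 34, 61, 92, 114, 134, 148
n = 148; position = n/2 = 74.
This falls in the class 110 – <115: L = 110, F = 61, f = 31, h = 5.
Median ≈ 110 + ((74 − 61) / 31) × 5 = 112.0968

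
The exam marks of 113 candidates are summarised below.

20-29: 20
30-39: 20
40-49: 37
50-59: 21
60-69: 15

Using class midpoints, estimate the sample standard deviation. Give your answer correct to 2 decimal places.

Midpoints: 24.5, 34.5, 44.5, 54.5, 64.5
n = 113, Σfm = 4938.5, mean = 43.7035
Σfm² = 233858.25
Σf(m − x̄)² = Σfm² − (Σfm)²/n = 233858.25 − 4938.5²/113 = 18028.3186
Sample variance = 18028.3186 / 112 = 160.9671
Standard deviation = √160.9671 = 12.6873

12.69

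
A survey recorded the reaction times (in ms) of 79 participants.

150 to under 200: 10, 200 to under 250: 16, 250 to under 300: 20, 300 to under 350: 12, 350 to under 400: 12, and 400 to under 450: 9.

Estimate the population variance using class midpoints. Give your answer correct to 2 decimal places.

Midpoints: 175, 225, 275, 325, 375, 425
n = 79, Σfm = 23075, mean = 292.0886
Σfm² = 7209375
Σf(m − x̄)² = Σfm² − (Σfm)²/n = 7209375 − 23075²/79 = 469430.3797
Population variance = 469430.3797 / 79 = 5942.1567

5942.16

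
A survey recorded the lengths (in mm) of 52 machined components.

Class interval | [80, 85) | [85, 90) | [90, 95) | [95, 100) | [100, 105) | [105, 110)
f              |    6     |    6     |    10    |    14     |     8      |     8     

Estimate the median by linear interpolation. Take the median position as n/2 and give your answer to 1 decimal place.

96.4

Cumulative frequencies: 6, 12, 22, 36, 44, 52
n = 52; position = n/2 = 26.
This falls in the class [95, 100): L = 95, F = 22, f = 14, h = 5.
Median ≈ 95 + ((26 − 22) / 14) × 5 = 96.4286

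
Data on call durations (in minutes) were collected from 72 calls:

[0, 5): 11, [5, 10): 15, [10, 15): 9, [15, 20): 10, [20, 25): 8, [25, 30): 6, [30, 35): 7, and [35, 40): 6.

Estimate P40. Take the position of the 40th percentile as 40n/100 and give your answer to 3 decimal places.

Cumulative frequencies: 11, 26, 35, 45, 53, 59, 66, 72
n = 72; position = 40n/100 = 28.8.
This falls in the class [10, 15): L = 10, F = 26, f = 9, h = 5.
40th percentile ≈ 10 + ((28.8 − 26) / 9) × 5 = 11.5556

11.556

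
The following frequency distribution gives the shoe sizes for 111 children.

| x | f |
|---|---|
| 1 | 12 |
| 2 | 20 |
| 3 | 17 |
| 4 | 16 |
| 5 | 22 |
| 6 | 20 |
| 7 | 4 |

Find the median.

4

Cumulative frequencies: 12, 32, 49, 65, 87, 107, 111
n = 111, so the median is the value in position (n+1)/2 = 56.
Position 56 falls at value 4.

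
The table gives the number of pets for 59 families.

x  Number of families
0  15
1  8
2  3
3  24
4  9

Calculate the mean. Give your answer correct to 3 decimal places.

2.068

Values: 0, 1, 2, 3, 4
Σfx = 15×0 + 8×1 + 3×2 + 24×3 + 9×4 = 122
n = Σf = 59
Mean = 122 / 59 = 2.0678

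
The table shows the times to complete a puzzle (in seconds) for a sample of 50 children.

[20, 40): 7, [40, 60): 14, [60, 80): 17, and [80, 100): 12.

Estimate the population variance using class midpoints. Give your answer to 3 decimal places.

Midpoints: 30, 50, 70, 90
n = 50, Σfm = 3180, mean = 63.6000
Σfm² = 221800
Σf(m − x̄)² = Σfm² − (Σfm)²/n = 221800 − 3180²/50 = 19552.0000
Population variance = 19552.0000 / 50 = 391.0400

391.040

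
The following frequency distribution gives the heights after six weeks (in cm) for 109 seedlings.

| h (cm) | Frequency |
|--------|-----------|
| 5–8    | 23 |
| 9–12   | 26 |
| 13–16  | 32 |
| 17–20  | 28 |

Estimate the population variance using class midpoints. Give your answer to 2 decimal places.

Midpoints: 6.5, 10.5, 14.5, 18.5
n = 109, Σfm = 1404.5, mean = 12.8853
Σfm² = 20149.25
Σf(m − x̄)² = Σfm² − (Σfm)²/n = 20149.25 − 1404.5²/109 = 2051.8165
Population variance = 2051.8165 / 109 = 18.8240

18.82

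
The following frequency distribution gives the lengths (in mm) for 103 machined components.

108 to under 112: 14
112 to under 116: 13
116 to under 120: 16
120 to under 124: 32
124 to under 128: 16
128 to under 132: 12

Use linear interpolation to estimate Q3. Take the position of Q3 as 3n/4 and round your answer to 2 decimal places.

Cumulative frequencies: 14, 27, 43, 75, 91, 103
n = 103; position = 3n/4 = 77.25.
This falls in the class 124 to under 128: L = 124, F = 75, f = 16, h = 4.
Upper quartile ≈ 124 + ((77.25 − 75) / 16) × 4 = 124.5625

124.56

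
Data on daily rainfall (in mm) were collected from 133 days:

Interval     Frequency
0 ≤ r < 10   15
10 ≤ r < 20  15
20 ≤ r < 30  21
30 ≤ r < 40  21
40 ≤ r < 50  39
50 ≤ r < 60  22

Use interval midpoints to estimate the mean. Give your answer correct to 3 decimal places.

34.023

Midpoints: 5, 15, 25, 35, 45, 55
Σfm = 15×5 + 15×15 + 21×25 + 21×35 + 39×45 + 22×55 = 4525
n = Σf = 133
Mean = 4525 / 133 = 34.0226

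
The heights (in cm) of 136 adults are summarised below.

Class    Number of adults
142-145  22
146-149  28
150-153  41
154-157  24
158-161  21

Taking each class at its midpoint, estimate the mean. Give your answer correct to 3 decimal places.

151.324

Midpoints: 143.5, 147.5, 151.5, 155.5, 159.5
Σfm = 22×143.5 + 28×147.5 + 41×151.5 + 24×155.5 + 21×159.5 = 20580
n = Σf = 136
Mean = 20580 / 136 = 151.3235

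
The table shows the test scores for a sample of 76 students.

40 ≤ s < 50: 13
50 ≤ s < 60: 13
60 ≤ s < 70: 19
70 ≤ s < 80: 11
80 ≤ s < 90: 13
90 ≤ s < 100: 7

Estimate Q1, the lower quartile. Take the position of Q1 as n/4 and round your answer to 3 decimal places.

54.615

Cumulative frequencies: 13, 26, 45, 56, 69, 76
n = 76; position = n/4 = 19.
This falls in the class 50 ≤ s < 60: L = 50, F = 13, f = 13, h = 10.
Lower quartile ≈ 50 + ((19 − 13) / 13) × 10 = 54.6154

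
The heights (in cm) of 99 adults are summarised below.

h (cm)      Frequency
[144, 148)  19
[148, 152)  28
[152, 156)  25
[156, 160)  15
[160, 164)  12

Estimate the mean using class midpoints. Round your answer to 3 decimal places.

Midpoints: 146, 150, 154, 158, 162
Σfm = 19×146 + 28×150 + 25×154 + 15×158 + 12×162 = 15138
n = Σf = 99
Mean = 15138 / 99 = 152.9091

152.909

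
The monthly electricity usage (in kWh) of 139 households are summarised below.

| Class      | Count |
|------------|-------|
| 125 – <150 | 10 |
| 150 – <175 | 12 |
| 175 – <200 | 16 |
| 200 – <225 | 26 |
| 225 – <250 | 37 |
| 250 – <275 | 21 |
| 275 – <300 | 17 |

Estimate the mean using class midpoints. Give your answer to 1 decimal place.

223.3

Midpoints: 137.5, 162.5, 187.5, 212.5, 237.5, 262.5, 287.5
Σfm = 10×137.5 + 12×162.5 + 16×187.5 + 26×212.5 + 37×237.5 + 21×262.5 + 17×287.5 = 31037.5
n = Σf = 139
Mean = 31037.5 / 139 = 223.2914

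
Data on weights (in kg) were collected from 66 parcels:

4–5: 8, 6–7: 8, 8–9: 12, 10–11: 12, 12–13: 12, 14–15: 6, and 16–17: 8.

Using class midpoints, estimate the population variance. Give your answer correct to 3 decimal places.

Midpoints: 4.5, 6.5, 8.5, 10.5, 12.5, 14.5, 16.5
n = 66, Σfm = 685, mean = 10.3788
Σfm² = 8004.5
Σf(m − x̄)² = Σfm² − (Σfm)²/n = 8004.5 − 685²/66 = 895.0303
Population variance = 895.0303 / 66 = 13.5611

13.561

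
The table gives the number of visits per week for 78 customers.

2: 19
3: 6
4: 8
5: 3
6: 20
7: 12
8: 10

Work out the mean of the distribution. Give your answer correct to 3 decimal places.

Values: 2, 3, 4, 5, 6, 7, 8
Σfx = 19×2 + 6×3 + 8×4 + 3×5 + 20×6 + 12×7 + 10×8 = 387
n = Σf = 78
Mean = 387 / 78 = 4.9615

4.962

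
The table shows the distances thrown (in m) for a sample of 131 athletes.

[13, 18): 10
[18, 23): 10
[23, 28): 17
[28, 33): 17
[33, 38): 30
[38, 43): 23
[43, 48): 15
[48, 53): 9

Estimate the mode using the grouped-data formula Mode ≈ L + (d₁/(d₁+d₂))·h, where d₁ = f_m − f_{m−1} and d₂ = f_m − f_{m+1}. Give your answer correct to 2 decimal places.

36.25

Modal class: [33, 38) (highest frequency 30).
d₁ = 30 − 17 = 13, d₂ = 30 − 23 = 7
Mode ≈ 33 + (13/(13+7)) × 5 = 33 + 3.2500 = 36.2500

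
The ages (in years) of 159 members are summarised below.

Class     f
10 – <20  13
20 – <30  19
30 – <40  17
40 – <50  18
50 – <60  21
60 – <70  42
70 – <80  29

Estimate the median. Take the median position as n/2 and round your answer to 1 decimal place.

56.0

Cumulative frequencies: 13, 32, 49, 67, 88, 130, 159
n = 159; position = n/2 = 79.5.
This falls in the class 50 – <60: L = 50, F = 67, f = 21, h = 10.
Median ≈ 50 + ((79.5 − 67) / 21) × 10 = 55.9524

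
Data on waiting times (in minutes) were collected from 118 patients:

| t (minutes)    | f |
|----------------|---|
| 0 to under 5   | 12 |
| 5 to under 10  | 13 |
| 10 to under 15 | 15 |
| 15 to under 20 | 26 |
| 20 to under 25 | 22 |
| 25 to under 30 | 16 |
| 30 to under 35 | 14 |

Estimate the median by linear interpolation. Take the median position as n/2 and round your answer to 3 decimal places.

18.654

Cumulative frequencies: 12, 25, 40, 66, 88, 104, 118
n = 118; position = n/2 = 59.
This falls in the class 15 to under 20: L = 15, F = 40, f = 26, h = 5.
Median ≈ 15 + ((59 − 40) / 26) × 5 = 18.6538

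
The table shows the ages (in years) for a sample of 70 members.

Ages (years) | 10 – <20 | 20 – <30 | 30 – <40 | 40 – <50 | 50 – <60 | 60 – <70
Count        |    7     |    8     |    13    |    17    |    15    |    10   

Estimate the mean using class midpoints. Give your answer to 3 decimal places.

42.857

Midpoints: 15, 25, 35, 45, 55, 65
Σfm = 7×15 + 8×25 + 13×35 + 17×45 + 15×55 + 10×65 = 3000
n = Σf = 70
Mean = 3000 / 70 = 42.8571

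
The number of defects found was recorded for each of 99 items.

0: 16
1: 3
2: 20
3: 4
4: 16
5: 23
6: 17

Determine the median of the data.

Cumulative frequencies: 16, 19, 39, 43, 59, 82, 99
n = 99, so the median is the value in position (n+1)/2 = 50.
Position 50 falls at value 4.

4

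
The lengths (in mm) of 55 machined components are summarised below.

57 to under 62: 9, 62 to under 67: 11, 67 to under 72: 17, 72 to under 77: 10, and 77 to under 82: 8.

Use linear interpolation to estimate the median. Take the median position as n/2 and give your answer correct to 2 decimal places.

Cumulative frequencies: 9, 20, 37, 47, 55
n = 55; position = n/2 = 27.5.
This falls in the class 67 to under 72: L = 67, F = 20, f = 17, h = 5.
Median ≈ 67 + ((27.5 − 20) / 17) × 5 = 69.2059

69.21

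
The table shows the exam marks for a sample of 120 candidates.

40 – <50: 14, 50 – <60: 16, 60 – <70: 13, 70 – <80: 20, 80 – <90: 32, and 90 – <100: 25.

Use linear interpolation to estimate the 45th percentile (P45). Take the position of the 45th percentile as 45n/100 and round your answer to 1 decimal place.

Cumulative frequencies: 14, 30, 43, 63, 95, 120
n = 120; position = 45n/100 = 54.
This falls in the class 70 – <80: L = 70, F = 43, f = 20, h = 10.
45th percentile ≈ 70 + ((54 − 43) / 20) × 10 = 75.5000

75.5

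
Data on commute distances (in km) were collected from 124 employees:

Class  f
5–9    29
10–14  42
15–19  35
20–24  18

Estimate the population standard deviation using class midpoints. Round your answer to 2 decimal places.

Midpoints: 7, 12, 17, 22
n = 124, Σfm = 1698, mean = 13.6935
Σfm² = 26296
Σf(m − x̄)² = Σfm² − (Σfm)²/n = 26296 − 1698²/124 = 3044.3548
Population variance = 3044.3548 / 124 = 24.5512
Standard deviation = √24.5512 = 4.9549

4.95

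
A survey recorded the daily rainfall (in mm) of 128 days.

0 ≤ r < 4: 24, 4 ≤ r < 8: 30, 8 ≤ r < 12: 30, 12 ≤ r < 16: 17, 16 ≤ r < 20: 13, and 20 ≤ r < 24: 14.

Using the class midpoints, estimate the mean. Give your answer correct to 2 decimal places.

Midpoints: 2, 6, 10, 14, 18, 22
Σfm = 24×2 + 30×6 + 30×10 + 17×14 + 13×18 + 14×22 = 1308
n = Σf = 128
Mean = 1308 / 128 = 10.2188

10.22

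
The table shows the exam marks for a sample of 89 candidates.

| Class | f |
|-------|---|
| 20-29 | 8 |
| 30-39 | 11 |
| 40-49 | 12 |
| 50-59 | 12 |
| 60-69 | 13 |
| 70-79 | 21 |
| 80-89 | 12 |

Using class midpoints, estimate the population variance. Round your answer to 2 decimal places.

Midpoints: 24.5, 34.5, 44.5, 54.5, 64.5, 74.5, 84.5
n = 89, Σfm = 5180.5, mean = 58.2079
Σfm² = 333622.25
Σf(m − x̄)² = Σfm² − (Σfm)²/n = 333622.25 − 5180.5²/89 = 32076.4045
Population variance = 32076.4045 / 89 = 360.4090

360.41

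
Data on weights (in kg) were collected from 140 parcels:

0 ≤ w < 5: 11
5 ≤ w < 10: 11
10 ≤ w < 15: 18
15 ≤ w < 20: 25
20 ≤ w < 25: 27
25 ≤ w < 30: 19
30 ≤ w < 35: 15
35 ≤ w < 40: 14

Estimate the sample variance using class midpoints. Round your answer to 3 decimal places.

100.939

Midpoints: 2.5, 7.5, 12.5, 17.5, 22.5, 27.5, 32.5, 37.5
n = 140, Σfm = 2915, mean = 20.8214
Σfm² = 74725
Σf(m − x̄)² = Σfm² − (Σfm)²/n = 74725 − 2915²/140 = 14030.5357
Sample variance = 14030.5357 / 139 = 100.9391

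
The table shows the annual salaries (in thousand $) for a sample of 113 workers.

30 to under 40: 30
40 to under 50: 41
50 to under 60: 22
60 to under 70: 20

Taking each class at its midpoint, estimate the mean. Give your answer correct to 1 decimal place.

47.8

Midpoints: 35, 45, 55, 65
Σfm = 30×35 + 41×45 + 22×55 + 20×65 = 5405
n = Σf = 113
Mean = 5405 / 113 = 47.8319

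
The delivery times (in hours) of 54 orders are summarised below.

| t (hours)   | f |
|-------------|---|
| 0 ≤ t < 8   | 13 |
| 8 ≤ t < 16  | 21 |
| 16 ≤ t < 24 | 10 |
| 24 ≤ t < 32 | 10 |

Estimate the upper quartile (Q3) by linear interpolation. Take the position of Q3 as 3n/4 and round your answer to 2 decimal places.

21.20

Cumulative frequencies: 13, 34, 44, 54
n = 54; position = 3n/4 = 40.5.
This falls in the class 16 ≤ t < 24: L = 16, F = 34, f = 10, h = 8.
Upper quartile ≈ 16 + ((40.5 − 34) / 10) × 8 = 21.2000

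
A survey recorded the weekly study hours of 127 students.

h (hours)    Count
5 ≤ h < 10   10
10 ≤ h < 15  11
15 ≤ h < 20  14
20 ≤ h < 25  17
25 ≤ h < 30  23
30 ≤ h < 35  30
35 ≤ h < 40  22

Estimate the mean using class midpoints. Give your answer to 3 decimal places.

Midpoints: 7.5, 12.5, 17.5, 22.5, 27.5, 32.5, 37.5
Σfm = 10×7.5 + 11×12.5 + 14×17.5 + 17×22.5 + 23×27.5 + 30×32.5 + 22×37.5 = 3272.5
n = Σf = 127
Mean = 3272.5 / 127 = 25.7677

25.768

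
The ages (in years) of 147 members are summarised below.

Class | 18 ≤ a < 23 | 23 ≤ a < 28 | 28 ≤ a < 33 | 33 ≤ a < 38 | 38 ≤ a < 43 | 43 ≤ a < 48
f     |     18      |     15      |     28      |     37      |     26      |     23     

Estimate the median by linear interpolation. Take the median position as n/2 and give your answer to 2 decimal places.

Cumulative frequencies: 18, 33, 61, 98, 124, 147
n = 147; position = n/2 = 73.5.
This falls in the class 33 ≤ a < 38: L = 33, F = 61, f = 37, h = 5.
Median ≈ 33 + ((73.5 − 61) / 37) × 5 = 34.6892

34.69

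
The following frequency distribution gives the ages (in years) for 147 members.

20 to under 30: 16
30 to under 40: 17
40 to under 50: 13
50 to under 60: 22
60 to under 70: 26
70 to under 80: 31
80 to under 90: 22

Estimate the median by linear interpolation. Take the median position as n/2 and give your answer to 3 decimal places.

Cumulative frequencies: 16, 33, 46, 68, 94, 125, 147
n = 147; position = n/2 = 73.5.
This falls in the class 60 to under 70: L = 60, F = 68, f = 26, h = 10.
Median ≈ 60 + ((73.5 − 68) / 26) × 10 = 62.1154

62.115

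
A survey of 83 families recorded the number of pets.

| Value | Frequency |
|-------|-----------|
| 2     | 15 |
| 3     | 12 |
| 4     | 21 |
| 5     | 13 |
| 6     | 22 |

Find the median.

Cumulative frequencies: 15, 27, 48, 61, 83
n = 83, so the median is the value in position (n+1)/2 = 42.
Position 42 falls at value 4.

4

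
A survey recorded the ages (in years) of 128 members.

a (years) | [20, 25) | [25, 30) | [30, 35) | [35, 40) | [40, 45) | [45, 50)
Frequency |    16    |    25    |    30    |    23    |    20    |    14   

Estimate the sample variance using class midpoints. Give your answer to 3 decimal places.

59.055

Midpoints: 22.5, 27.5, 32.5, 37.5, 42.5, 47.5
n = 128, Σfm = 4400, mean = 34.3750
Σfm² = 158750
Σf(m − x̄)² = Σfm² − (Σfm)²/n = 158750 − 4400²/128 = 7500.0000
Sample variance = 7500.0000 / 127 = 59.0551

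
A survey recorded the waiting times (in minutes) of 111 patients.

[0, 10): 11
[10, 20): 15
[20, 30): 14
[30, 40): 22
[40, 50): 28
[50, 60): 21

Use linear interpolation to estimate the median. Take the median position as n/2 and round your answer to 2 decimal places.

Cumulative frequencies: 11, 26, 40, 62, 90, 111
n = 111; position = n/2 = 55.5.
This falls in the class [30, 40): L = 30, F = 40, f = 22, h = 10.
Median ≈ 30 + ((55.5 − 40) / 22) × 10 = 37.0455

37.05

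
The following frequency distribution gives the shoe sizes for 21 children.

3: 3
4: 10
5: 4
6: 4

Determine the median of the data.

4

Cumulative frequencies: 3, 13, 17, 21
n = 21, so the median is the value in position (n+1)/2 = 11.
Position 11 falls at value 4.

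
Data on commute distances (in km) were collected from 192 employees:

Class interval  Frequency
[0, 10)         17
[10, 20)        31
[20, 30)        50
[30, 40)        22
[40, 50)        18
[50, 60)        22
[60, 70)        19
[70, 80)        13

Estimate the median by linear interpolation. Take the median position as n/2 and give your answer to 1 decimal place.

Cumulative frequencies: 17, 48, 98, 120, 138, 160, 179, 192
n = 192; position = n/2 = 96.
This falls in the class [20, 30): L = 20, F = 48, f = 50, h = 10.
Median ≈ 20 + ((96 − 48) / 50) × 10 = 29.6000

29.6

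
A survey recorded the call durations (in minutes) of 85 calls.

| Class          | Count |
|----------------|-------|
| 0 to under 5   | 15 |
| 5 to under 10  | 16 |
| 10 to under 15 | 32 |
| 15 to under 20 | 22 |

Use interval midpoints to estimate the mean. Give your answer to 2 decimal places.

11.09

Midpoints: 2.5, 7.5, 12.5, 17.5
Σfm = 15×2.5 + 16×7.5 + 32×12.5 + 22×17.5 = 942.5
n = Σf = 85
Mean = 942.5 / 85 = 11.0882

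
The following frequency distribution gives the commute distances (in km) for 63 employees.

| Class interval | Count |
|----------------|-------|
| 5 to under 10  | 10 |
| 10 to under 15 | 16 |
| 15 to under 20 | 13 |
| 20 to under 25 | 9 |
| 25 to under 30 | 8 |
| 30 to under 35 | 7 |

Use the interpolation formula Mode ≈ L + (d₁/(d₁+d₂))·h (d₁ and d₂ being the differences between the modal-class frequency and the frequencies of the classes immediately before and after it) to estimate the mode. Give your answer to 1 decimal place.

Modal class: 10 to under 15 (highest frequency 16).
d₁ = 16 − 10 = 6, d₂ = 16 − 13 = 3
Mode ≈ 10 + (6/(6+3)) × 5 = 10 + 3.3333 = 13.3333

13.3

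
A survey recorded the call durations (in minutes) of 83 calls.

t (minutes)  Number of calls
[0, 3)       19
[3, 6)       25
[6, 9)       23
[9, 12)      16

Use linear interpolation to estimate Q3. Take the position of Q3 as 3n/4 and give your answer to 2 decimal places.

Cumulative frequencies: 19, 44, 67, 83
n = 83; position = 3n/4 = 62.25.
This falls in the class [6, 9): L = 6, F = 44, f = 23, h = 3.
Upper quartile ≈ 6 + ((62.25 − 44) / 23) × 3 = 8.3804

8.38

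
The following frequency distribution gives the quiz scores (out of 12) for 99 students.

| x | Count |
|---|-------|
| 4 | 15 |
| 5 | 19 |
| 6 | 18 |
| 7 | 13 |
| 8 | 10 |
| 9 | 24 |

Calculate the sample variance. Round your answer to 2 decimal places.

Values: 4, 5, 6, 7, 8, 9
n = 99, Σfx = 650, mean = 6.5657
Σfx² = 4584
Σf(x − x̄)² = Σfx² − (Σfx)²/n = 4584 − 650²/99 = 316.3232
Sample variance = 316.3232 / 98 = 3.2278

3.23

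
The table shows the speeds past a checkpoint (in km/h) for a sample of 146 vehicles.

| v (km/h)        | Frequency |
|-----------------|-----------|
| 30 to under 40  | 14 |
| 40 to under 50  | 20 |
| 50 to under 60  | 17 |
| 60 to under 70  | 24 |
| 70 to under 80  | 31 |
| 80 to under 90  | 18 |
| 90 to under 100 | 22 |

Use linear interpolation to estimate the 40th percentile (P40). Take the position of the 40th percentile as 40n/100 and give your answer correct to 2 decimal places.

63.08

Cumulative frequencies: 14, 34, 51, 75, 106, 124, 146
n = 146; position = 40n/100 = 58.4.
This falls in the class 60 to under 70: L = 60, F = 51, f = 24, h = 10.
40th percentile ≈ 60 + ((58.4 − 51) / 24) × 10 = 63.0833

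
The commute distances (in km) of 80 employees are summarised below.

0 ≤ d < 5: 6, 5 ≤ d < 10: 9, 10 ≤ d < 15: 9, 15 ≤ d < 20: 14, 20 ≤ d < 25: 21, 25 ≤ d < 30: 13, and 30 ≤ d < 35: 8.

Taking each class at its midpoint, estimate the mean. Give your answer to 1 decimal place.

Midpoints: 2.5, 7.5, 12.5, 17.5, 22.5, 27.5, 32.5
Σfm = 6×2.5 + 9×7.5 + 9×12.5 + 14×17.5 + 21×22.5 + 13×27.5 + 8×32.5 = 1530
n = Σf = 80
Mean = 1530 / 80 = 19.1250

19.1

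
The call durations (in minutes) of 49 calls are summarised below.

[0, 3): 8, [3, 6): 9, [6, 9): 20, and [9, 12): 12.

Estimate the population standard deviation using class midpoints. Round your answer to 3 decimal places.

Midpoints: 1.5, 4.5, 7.5, 10.5
n = 49, Σfm = 328.5, mean = 6.7041
Σfm² = 2648.25
Σf(m − x̄)² = Σfm² − (Σfm)²/n = 2648.25 − 328.5²/49 = 445.9592
Population variance = 445.9592 / 49 = 9.1012
Standard deviation = √9.1012 = 3.0168

3.017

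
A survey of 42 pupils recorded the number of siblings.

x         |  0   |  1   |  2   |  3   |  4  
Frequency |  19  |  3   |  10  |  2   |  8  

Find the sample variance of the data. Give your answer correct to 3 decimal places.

Values: 0, 1, 2, 3, 4
n = 42, Σfx = 61, mean = 1.4524
Σfx² = 189
Σf(x − x̄)² = Σfx² − (Σfx)²/n = 189 − 61²/42 = 100.4048
Sample variance = 100.4048 / 41 = 2.4489

2.449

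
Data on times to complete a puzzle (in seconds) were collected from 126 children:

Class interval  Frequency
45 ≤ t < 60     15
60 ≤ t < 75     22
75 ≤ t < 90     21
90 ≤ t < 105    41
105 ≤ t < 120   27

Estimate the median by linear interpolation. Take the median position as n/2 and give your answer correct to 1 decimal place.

91.8

Cumulative frequencies: 15, 37, 58, 99, 126
n = 126; position = n/2 = 63.
This falls in the class 90 ≤ t < 105: L = 90, F = 58, f = 41, h = 15.
Median ≈ 90 + ((63 − 58) / 41) × 15 = 91.8293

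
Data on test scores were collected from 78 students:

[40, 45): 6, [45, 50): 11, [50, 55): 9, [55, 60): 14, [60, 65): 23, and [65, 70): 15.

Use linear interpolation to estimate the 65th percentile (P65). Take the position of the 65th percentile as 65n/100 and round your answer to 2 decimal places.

Cumulative frequencies: 6, 17, 26, 40, 63, 78
n = 78; position = 65n/100 = 50.7.
This falls in the class [60, 65): L = 60, F = 40, f = 23, h = 5.
65th percentile ≈ 60 + ((50.7 − 40) / 23) × 5 = 62.3261

62.33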